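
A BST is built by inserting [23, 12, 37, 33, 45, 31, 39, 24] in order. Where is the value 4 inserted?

Starting tree (level order): [23, 12, 37, None, None, 33, 45, 31, None, 39, None, 24]
Insertion path: 23 -> 12
Result: insert 4 as left child of 12
Final tree (level order): [23, 12, 37, 4, None, 33, 45, None, None, 31, None, 39, None, 24]


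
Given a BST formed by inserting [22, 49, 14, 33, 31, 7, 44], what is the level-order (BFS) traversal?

Tree insertion order: [22, 49, 14, 33, 31, 7, 44]
Tree (level-order array): [22, 14, 49, 7, None, 33, None, None, None, 31, 44]
BFS from the root, enqueuing left then right child of each popped node:
  queue [22] -> pop 22, enqueue [14, 49], visited so far: [22]
  queue [14, 49] -> pop 14, enqueue [7], visited so far: [22, 14]
  queue [49, 7] -> pop 49, enqueue [33], visited so far: [22, 14, 49]
  queue [7, 33] -> pop 7, enqueue [none], visited so far: [22, 14, 49, 7]
  queue [33] -> pop 33, enqueue [31, 44], visited so far: [22, 14, 49, 7, 33]
  queue [31, 44] -> pop 31, enqueue [none], visited so far: [22, 14, 49, 7, 33, 31]
  queue [44] -> pop 44, enqueue [none], visited so far: [22, 14, 49, 7, 33, 31, 44]
Result: [22, 14, 49, 7, 33, 31, 44]


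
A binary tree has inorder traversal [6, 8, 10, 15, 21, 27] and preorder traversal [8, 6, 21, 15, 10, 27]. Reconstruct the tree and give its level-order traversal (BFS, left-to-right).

Inorder:  [6, 8, 10, 15, 21, 27]
Preorder: [8, 6, 21, 15, 10, 27]
Algorithm: preorder visits root first, so consume preorder in order;
for each root, split the current inorder slice at that value into
left-subtree inorder and right-subtree inorder, then recurse.
Recursive splits:
  root=8; inorder splits into left=[6], right=[10, 15, 21, 27]
  root=6; inorder splits into left=[], right=[]
  root=21; inorder splits into left=[10, 15], right=[27]
  root=15; inorder splits into left=[10], right=[]
  root=10; inorder splits into left=[], right=[]
  root=27; inorder splits into left=[], right=[]
Reconstructed level-order: [8, 6, 21, 15, 27, 10]


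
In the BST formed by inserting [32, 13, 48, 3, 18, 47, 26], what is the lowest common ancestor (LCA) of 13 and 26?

Tree insertion order: [32, 13, 48, 3, 18, 47, 26]
Tree (level-order array): [32, 13, 48, 3, 18, 47, None, None, None, None, 26]
In a BST, the LCA of p=13, q=26 is the first node v on the
root-to-leaf path with p <= v <= q (go left if both < v, right if both > v).
Walk from root:
  at 32: both 13 and 26 < 32, go left
  at 13: 13 <= 13 <= 26, this is the LCA
LCA = 13


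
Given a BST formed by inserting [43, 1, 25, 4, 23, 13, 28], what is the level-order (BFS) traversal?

Tree insertion order: [43, 1, 25, 4, 23, 13, 28]
Tree (level-order array): [43, 1, None, None, 25, 4, 28, None, 23, None, None, 13]
BFS from the root, enqueuing left then right child of each popped node:
  queue [43] -> pop 43, enqueue [1], visited so far: [43]
  queue [1] -> pop 1, enqueue [25], visited so far: [43, 1]
  queue [25] -> pop 25, enqueue [4, 28], visited so far: [43, 1, 25]
  queue [4, 28] -> pop 4, enqueue [23], visited so far: [43, 1, 25, 4]
  queue [28, 23] -> pop 28, enqueue [none], visited so far: [43, 1, 25, 4, 28]
  queue [23] -> pop 23, enqueue [13], visited so far: [43, 1, 25, 4, 28, 23]
  queue [13] -> pop 13, enqueue [none], visited so far: [43, 1, 25, 4, 28, 23, 13]
Result: [43, 1, 25, 4, 28, 23, 13]


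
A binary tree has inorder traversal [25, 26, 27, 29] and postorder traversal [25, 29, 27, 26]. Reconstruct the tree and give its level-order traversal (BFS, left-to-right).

Inorder:   [25, 26, 27, 29]
Postorder: [25, 29, 27, 26]
Algorithm: postorder visits root last, so walk postorder right-to-left;
each value is the root of the current inorder slice — split it at that
value, recurse on the right subtree first, then the left.
Recursive splits:
  root=26; inorder splits into left=[25], right=[27, 29]
  root=27; inorder splits into left=[], right=[29]
  root=29; inorder splits into left=[], right=[]
  root=25; inorder splits into left=[], right=[]
Reconstructed level-order: [26, 25, 27, 29]


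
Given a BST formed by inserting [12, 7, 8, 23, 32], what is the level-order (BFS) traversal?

Tree insertion order: [12, 7, 8, 23, 32]
Tree (level-order array): [12, 7, 23, None, 8, None, 32]
BFS from the root, enqueuing left then right child of each popped node:
  queue [12] -> pop 12, enqueue [7, 23], visited so far: [12]
  queue [7, 23] -> pop 7, enqueue [8], visited so far: [12, 7]
  queue [23, 8] -> pop 23, enqueue [32], visited so far: [12, 7, 23]
  queue [8, 32] -> pop 8, enqueue [none], visited so far: [12, 7, 23, 8]
  queue [32] -> pop 32, enqueue [none], visited so far: [12, 7, 23, 8, 32]
Result: [12, 7, 23, 8, 32]


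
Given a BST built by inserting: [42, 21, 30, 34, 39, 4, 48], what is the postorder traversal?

Tree insertion order: [42, 21, 30, 34, 39, 4, 48]
Tree (level-order array): [42, 21, 48, 4, 30, None, None, None, None, None, 34, None, 39]
Postorder traversal: [4, 39, 34, 30, 21, 48, 42]


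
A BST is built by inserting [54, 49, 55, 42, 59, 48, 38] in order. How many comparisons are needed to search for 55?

Search path for 55: 54 -> 55
Found: True
Comparisons: 2


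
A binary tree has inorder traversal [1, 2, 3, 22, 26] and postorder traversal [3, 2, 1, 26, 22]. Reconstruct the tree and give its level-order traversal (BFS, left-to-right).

Inorder:   [1, 2, 3, 22, 26]
Postorder: [3, 2, 1, 26, 22]
Algorithm: postorder visits root last, so walk postorder right-to-left;
each value is the root of the current inorder slice — split it at that
value, recurse on the right subtree first, then the left.
Recursive splits:
  root=22; inorder splits into left=[1, 2, 3], right=[26]
  root=26; inorder splits into left=[], right=[]
  root=1; inorder splits into left=[], right=[2, 3]
  root=2; inorder splits into left=[], right=[3]
  root=3; inorder splits into left=[], right=[]
Reconstructed level-order: [22, 1, 26, 2, 3]


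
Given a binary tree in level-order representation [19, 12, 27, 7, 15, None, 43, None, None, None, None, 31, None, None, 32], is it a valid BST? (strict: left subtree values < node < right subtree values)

Level-order array: [19, 12, 27, 7, 15, None, 43, None, None, None, None, 31, None, None, 32]
Validate using subtree bounds (lo, hi): at each node, require lo < value < hi,
then recurse left with hi=value and right with lo=value.
Preorder trace (stopping at first violation):
  at node 19 with bounds (-inf, +inf): OK
  at node 12 with bounds (-inf, 19): OK
  at node 7 with bounds (-inf, 12): OK
  at node 15 with bounds (12, 19): OK
  at node 27 with bounds (19, +inf): OK
  at node 43 with bounds (27, +inf): OK
  at node 31 with bounds (27, 43): OK
  at node 32 with bounds (31, 43): OK
No violation found at any node.
Result: Valid BST


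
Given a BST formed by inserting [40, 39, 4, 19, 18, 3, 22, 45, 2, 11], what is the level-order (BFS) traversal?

Tree insertion order: [40, 39, 4, 19, 18, 3, 22, 45, 2, 11]
Tree (level-order array): [40, 39, 45, 4, None, None, None, 3, 19, 2, None, 18, 22, None, None, 11]
BFS from the root, enqueuing left then right child of each popped node:
  queue [40] -> pop 40, enqueue [39, 45], visited so far: [40]
  queue [39, 45] -> pop 39, enqueue [4], visited so far: [40, 39]
  queue [45, 4] -> pop 45, enqueue [none], visited so far: [40, 39, 45]
  queue [4] -> pop 4, enqueue [3, 19], visited so far: [40, 39, 45, 4]
  queue [3, 19] -> pop 3, enqueue [2], visited so far: [40, 39, 45, 4, 3]
  queue [19, 2] -> pop 19, enqueue [18, 22], visited so far: [40, 39, 45, 4, 3, 19]
  queue [2, 18, 22] -> pop 2, enqueue [none], visited so far: [40, 39, 45, 4, 3, 19, 2]
  queue [18, 22] -> pop 18, enqueue [11], visited so far: [40, 39, 45, 4, 3, 19, 2, 18]
  queue [22, 11] -> pop 22, enqueue [none], visited so far: [40, 39, 45, 4, 3, 19, 2, 18, 22]
  queue [11] -> pop 11, enqueue [none], visited so far: [40, 39, 45, 4, 3, 19, 2, 18, 22, 11]
Result: [40, 39, 45, 4, 3, 19, 2, 18, 22, 11]


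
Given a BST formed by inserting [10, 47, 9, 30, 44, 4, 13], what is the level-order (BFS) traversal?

Tree insertion order: [10, 47, 9, 30, 44, 4, 13]
Tree (level-order array): [10, 9, 47, 4, None, 30, None, None, None, 13, 44]
BFS from the root, enqueuing left then right child of each popped node:
  queue [10] -> pop 10, enqueue [9, 47], visited so far: [10]
  queue [9, 47] -> pop 9, enqueue [4], visited so far: [10, 9]
  queue [47, 4] -> pop 47, enqueue [30], visited so far: [10, 9, 47]
  queue [4, 30] -> pop 4, enqueue [none], visited so far: [10, 9, 47, 4]
  queue [30] -> pop 30, enqueue [13, 44], visited so far: [10, 9, 47, 4, 30]
  queue [13, 44] -> pop 13, enqueue [none], visited so far: [10, 9, 47, 4, 30, 13]
  queue [44] -> pop 44, enqueue [none], visited so far: [10, 9, 47, 4, 30, 13, 44]
Result: [10, 9, 47, 4, 30, 13, 44]


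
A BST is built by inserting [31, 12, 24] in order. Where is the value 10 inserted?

Starting tree (level order): [31, 12, None, None, 24]
Insertion path: 31 -> 12
Result: insert 10 as left child of 12
Final tree (level order): [31, 12, None, 10, 24]


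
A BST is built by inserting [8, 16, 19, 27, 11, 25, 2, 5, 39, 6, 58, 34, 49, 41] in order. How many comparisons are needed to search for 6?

Search path for 6: 8 -> 2 -> 5 -> 6
Found: True
Comparisons: 4


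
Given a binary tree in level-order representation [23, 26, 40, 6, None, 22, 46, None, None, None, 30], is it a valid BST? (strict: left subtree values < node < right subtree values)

Level-order array: [23, 26, 40, 6, None, 22, 46, None, None, None, 30]
Validate using subtree bounds (lo, hi): at each node, require lo < value < hi,
then recurse left with hi=value and right with lo=value.
Preorder trace (stopping at first violation):
  at node 23 with bounds (-inf, +inf): OK
  at node 26 with bounds (-inf, 23): VIOLATION
Node 26 violates its bound: not (-inf < 26 < 23).
Result: Not a valid BST


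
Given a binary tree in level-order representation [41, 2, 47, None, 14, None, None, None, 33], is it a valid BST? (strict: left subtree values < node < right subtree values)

Level-order array: [41, 2, 47, None, 14, None, None, None, 33]
Validate using subtree bounds (lo, hi): at each node, require lo < value < hi,
then recurse left with hi=value and right with lo=value.
Preorder trace (stopping at first violation):
  at node 41 with bounds (-inf, +inf): OK
  at node 2 with bounds (-inf, 41): OK
  at node 14 with bounds (2, 41): OK
  at node 33 with bounds (14, 41): OK
  at node 47 with bounds (41, +inf): OK
No violation found at any node.
Result: Valid BST


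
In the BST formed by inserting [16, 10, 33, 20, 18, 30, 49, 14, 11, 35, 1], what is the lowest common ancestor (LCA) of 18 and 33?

Tree insertion order: [16, 10, 33, 20, 18, 30, 49, 14, 11, 35, 1]
Tree (level-order array): [16, 10, 33, 1, 14, 20, 49, None, None, 11, None, 18, 30, 35]
In a BST, the LCA of p=18, q=33 is the first node v on the
root-to-leaf path with p <= v <= q (go left if both < v, right if both > v).
Walk from root:
  at 16: both 18 and 33 > 16, go right
  at 33: 18 <= 33 <= 33, this is the LCA
LCA = 33


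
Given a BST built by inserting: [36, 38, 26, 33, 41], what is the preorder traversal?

Tree insertion order: [36, 38, 26, 33, 41]
Tree (level-order array): [36, 26, 38, None, 33, None, 41]
Preorder traversal: [36, 26, 33, 38, 41]


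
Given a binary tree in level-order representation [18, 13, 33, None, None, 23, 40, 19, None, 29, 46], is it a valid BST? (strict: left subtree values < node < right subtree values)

Level-order array: [18, 13, 33, None, None, 23, 40, 19, None, 29, 46]
Validate using subtree bounds (lo, hi): at each node, require lo < value < hi,
then recurse left with hi=value and right with lo=value.
Preorder trace (stopping at first violation):
  at node 18 with bounds (-inf, +inf): OK
  at node 13 with bounds (-inf, 18): OK
  at node 33 with bounds (18, +inf): OK
  at node 23 with bounds (18, 33): OK
  at node 19 with bounds (18, 23): OK
  at node 40 with bounds (33, +inf): OK
  at node 29 with bounds (33, 40): VIOLATION
Node 29 violates its bound: not (33 < 29 < 40).
Result: Not a valid BST


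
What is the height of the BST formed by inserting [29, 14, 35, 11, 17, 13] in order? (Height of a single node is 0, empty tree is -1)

Insertion order: [29, 14, 35, 11, 17, 13]
Tree (level-order array): [29, 14, 35, 11, 17, None, None, None, 13]
Compute height bottom-up (empty subtree = -1):
  height(13) = 1 + max(-1, -1) = 0
  height(11) = 1 + max(-1, 0) = 1
  height(17) = 1 + max(-1, -1) = 0
  height(14) = 1 + max(1, 0) = 2
  height(35) = 1 + max(-1, -1) = 0
  height(29) = 1 + max(2, 0) = 3
Height = 3


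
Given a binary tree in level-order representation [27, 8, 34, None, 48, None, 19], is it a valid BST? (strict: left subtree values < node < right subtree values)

Level-order array: [27, 8, 34, None, 48, None, 19]
Validate using subtree bounds (lo, hi): at each node, require lo < value < hi,
then recurse left with hi=value and right with lo=value.
Preorder trace (stopping at first violation):
  at node 27 with bounds (-inf, +inf): OK
  at node 8 with bounds (-inf, 27): OK
  at node 48 with bounds (8, 27): VIOLATION
Node 48 violates its bound: not (8 < 48 < 27).
Result: Not a valid BST


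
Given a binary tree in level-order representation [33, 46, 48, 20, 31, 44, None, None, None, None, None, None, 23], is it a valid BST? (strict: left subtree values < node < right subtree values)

Level-order array: [33, 46, 48, 20, 31, 44, None, None, None, None, None, None, 23]
Validate using subtree bounds (lo, hi): at each node, require lo < value < hi,
then recurse left with hi=value and right with lo=value.
Preorder trace (stopping at first violation):
  at node 33 with bounds (-inf, +inf): OK
  at node 46 with bounds (-inf, 33): VIOLATION
Node 46 violates its bound: not (-inf < 46 < 33).
Result: Not a valid BST


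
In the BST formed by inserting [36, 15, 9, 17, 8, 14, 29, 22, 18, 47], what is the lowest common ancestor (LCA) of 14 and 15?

Tree insertion order: [36, 15, 9, 17, 8, 14, 29, 22, 18, 47]
Tree (level-order array): [36, 15, 47, 9, 17, None, None, 8, 14, None, 29, None, None, None, None, 22, None, 18]
In a BST, the LCA of p=14, q=15 is the first node v on the
root-to-leaf path with p <= v <= q (go left if both < v, right if both > v).
Walk from root:
  at 36: both 14 and 15 < 36, go left
  at 15: 14 <= 15 <= 15, this is the LCA
LCA = 15


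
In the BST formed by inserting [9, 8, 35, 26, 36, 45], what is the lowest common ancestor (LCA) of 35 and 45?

Tree insertion order: [9, 8, 35, 26, 36, 45]
Tree (level-order array): [9, 8, 35, None, None, 26, 36, None, None, None, 45]
In a BST, the LCA of p=35, q=45 is the first node v on the
root-to-leaf path with p <= v <= q (go left if both < v, right if both > v).
Walk from root:
  at 9: both 35 and 45 > 9, go right
  at 35: 35 <= 35 <= 45, this is the LCA
LCA = 35


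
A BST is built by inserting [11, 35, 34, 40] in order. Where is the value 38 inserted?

Starting tree (level order): [11, None, 35, 34, 40]
Insertion path: 11 -> 35 -> 40
Result: insert 38 as left child of 40
Final tree (level order): [11, None, 35, 34, 40, None, None, 38]


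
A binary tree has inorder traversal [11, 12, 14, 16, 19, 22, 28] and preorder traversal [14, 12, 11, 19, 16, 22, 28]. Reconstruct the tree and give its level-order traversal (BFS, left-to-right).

Inorder:  [11, 12, 14, 16, 19, 22, 28]
Preorder: [14, 12, 11, 19, 16, 22, 28]
Algorithm: preorder visits root first, so consume preorder in order;
for each root, split the current inorder slice at that value into
left-subtree inorder and right-subtree inorder, then recurse.
Recursive splits:
  root=14; inorder splits into left=[11, 12], right=[16, 19, 22, 28]
  root=12; inorder splits into left=[11], right=[]
  root=11; inorder splits into left=[], right=[]
  root=19; inorder splits into left=[16], right=[22, 28]
  root=16; inorder splits into left=[], right=[]
  root=22; inorder splits into left=[], right=[28]
  root=28; inorder splits into left=[], right=[]
Reconstructed level-order: [14, 12, 19, 11, 16, 22, 28]


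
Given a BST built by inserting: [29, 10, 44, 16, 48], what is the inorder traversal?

Tree insertion order: [29, 10, 44, 16, 48]
Tree (level-order array): [29, 10, 44, None, 16, None, 48]
Inorder traversal: [10, 16, 29, 44, 48]


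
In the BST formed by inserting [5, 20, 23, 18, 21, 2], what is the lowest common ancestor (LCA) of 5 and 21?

Tree insertion order: [5, 20, 23, 18, 21, 2]
Tree (level-order array): [5, 2, 20, None, None, 18, 23, None, None, 21]
In a BST, the LCA of p=5, q=21 is the first node v on the
root-to-leaf path with p <= v <= q (go left if both < v, right if both > v).
Walk from root:
  at 5: 5 <= 5 <= 21, this is the LCA
LCA = 5


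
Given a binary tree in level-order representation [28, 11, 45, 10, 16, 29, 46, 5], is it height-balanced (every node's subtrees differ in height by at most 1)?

Tree (level-order array): [28, 11, 45, 10, 16, 29, 46, 5]
Definition: a tree is height-balanced if, at every node, |h(left) - h(right)| <= 1 (empty subtree has height -1).
Bottom-up per-node check:
  node 5: h_left=-1, h_right=-1, diff=0 [OK], height=0
  node 10: h_left=0, h_right=-1, diff=1 [OK], height=1
  node 16: h_left=-1, h_right=-1, diff=0 [OK], height=0
  node 11: h_left=1, h_right=0, diff=1 [OK], height=2
  node 29: h_left=-1, h_right=-1, diff=0 [OK], height=0
  node 46: h_left=-1, h_right=-1, diff=0 [OK], height=0
  node 45: h_left=0, h_right=0, diff=0 [OK], height=1
  node 28: h_left=2, h_right=1, diff=1 [OK], height=3
All nodes satisfy the balance condition.
Result: Balanced


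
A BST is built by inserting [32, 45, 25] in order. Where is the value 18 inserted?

Starting tree (level order): [32, 25, 45]
Insertion path: 32 -> 25
Result: insert 18 as left child of 25
Final tree (level order): [32, 25, 45, 18]


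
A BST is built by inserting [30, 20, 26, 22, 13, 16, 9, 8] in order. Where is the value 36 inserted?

Starting tree (level order): [30, 20, None, 13, 26, 9, 16, 22, None, 8]
Insertion path: 30
Result: insert 36 as right child of 30
Final tree (level order): [30, 20, 36, 13, 26, None, None, 9, 16, 22, None, 8]


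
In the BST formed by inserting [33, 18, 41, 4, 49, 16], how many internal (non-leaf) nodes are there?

Tree built from: [33, 18, 41, 4, 49, 16]
Tree (level-order array): [33, 18, 41, 4, None, None, 49, None, 16]
Rule: An internal node has at least one child.
Per-node child counts:
  node 33: 2 child(ren)
  node 18: 1 child(ren)
  node 4: 1 child(ren)
  node 16: 0 child(ren)
  node 41: 1 child(ren)
  node 49: 0 child(ren)
Matching nodes: [33, 18, 4, 41]
Count of internal (non-leaf) nodes: 4


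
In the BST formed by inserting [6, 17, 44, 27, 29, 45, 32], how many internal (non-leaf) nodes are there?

Tree built from: [6, 17, 44, 27, 29, 45, 32]
Tree (level-order array): [6, None, 17, None, 44, 27, 45, None, 29, None, None, None, 32]
Rule: An internal node has at least one child.
Per-node child counts:
  node 6: 1 child(ren)
  node 17: 1 child(ren)
  node 44: 2 child(ren)
  node 27: 1 child(ren)
  node 29: 1 child(ren)
  node 32: 0 child(ren)
  node 45: 0 child(ren)
Matching nodes: [6, 17, 44, 27, 29]
Count of internal (non-leaf) nodes: 5


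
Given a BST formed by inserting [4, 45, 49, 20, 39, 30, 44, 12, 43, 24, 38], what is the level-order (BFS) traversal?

Tree insertion order: [4, 45, 49, 20, 39, 30, 44, 12, 43, 24, 38]
Tree (level-order array): [4, None, 45, 20, 49, 12, 39, None, None, None, None, 30, 44, 24, 38, 43]
BFS from the root, enqueuing left then right child of each popped node:
  queue [4] -> pop 4, enqueue [45], visited so far: [4]
  queue [45] -> pop 45, enqueue [20, 49], visited so far: [4, 45]
  queue [20, 49] -> pop 20, enqueue [12, 39], visited so far: [4, 45, 20]
  queue [49, 12, 39] -> pop 49, enqueue [none], visited so far: [4, 45, 20, 49]
  queue [12, 39] -> pop 12, enqueue [none], visited so far: [4, 45, 20, 49, 12]
  queue [39] -> pop 39, enqueue [30, 44], visited so far: [4, 45, 20, 49, 12, 39]
  queue [30, 44] -> pop 30, enqueue [24, 38], visited so far: [4, 45, 20, 49, 12, 39, 30]
  queue [44, 24, 38] -> pop 44, enqueue [43], visited so far: [4, 45, 20, 49, 12, 39, 30, 44]
  queue [24, 38, 43] -> pop 24, enqueue [none], visited so far: [4, 45, 20, 49, 12, 39, 30, 44, 24]
  queue [38, 43] -> pop 38, enqueue [none], visited so far: [4, 45, 20, 49, 12, 39, 30, 44, 24, 38]
  queue [43] -> pop 43, enqueue [none], visited so far: [4, 45, 20, 49, 12, 39, 30, 44, 24, 38, 43]
Result: [4, 45, 20, 49, 12, 39, 30, 44, 24, 38, 43]


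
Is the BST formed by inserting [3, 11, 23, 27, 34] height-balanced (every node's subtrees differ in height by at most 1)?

Tree (level-order array): [3, None, 11, None, 23, None, 27, None, 34]
Definition: a tree is height-balanced if, at every node, |h(left) - h(right)| <= 1 (empty subtree has height -1).
Bottom-up per-node check:
  node 34: h_left=-1, h_right=-1, diff=0 [OK], height=0
  node 27: h_left=-1, h_right=0, diff=1 [OK], height=1
  node 23: h_left=-1, h_right=1, diff=2 [FAIL (|-1-1|=2 > 1)], height=2
  node 11: h_left=-1, h_right=2, diff=3 [FAIL (|-1-2|=3 > 1)], height=3
  node 3: h_left=-1, h_right=3, diff=4 [FAIL (|-1-3|=4 > 1)], height=4
Node 23 violates the condition: |-1 - 1| = 2 > 1.
Result: Not balanced


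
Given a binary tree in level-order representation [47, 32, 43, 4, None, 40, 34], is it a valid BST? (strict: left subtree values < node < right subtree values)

Level-order array: [47, 32, 43, 4, None, 40, 34]
Validate using subtree bounds (lo, hi): at each node, require lo < value < hi,
then recurse left with hi=value and right with lo=value.
Preorder trace (stopping at first violation):
  at node 47 with bounds (-inf, +inf): OK
  at node 32 with bounds (-inf, 47): OK
  at node 4 with bounds (-inf, 32): OK
  at node 43 with bounds (47, +inf): VIOLATION
Node 43 violates its bound: not (47 < 43 < +inf).
Result: Not a valid BST


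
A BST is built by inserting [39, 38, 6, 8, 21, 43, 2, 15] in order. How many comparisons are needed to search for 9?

Search path for 9: 39 -> 38 -> 6 -> 8 -> 21 -> 15
Found: False
Comparisons: 6


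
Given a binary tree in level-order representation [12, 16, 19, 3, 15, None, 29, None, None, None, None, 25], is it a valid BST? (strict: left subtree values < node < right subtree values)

Level-order array: [12, 16, 19, 3, 15, None, 29, None, None, None, None, 25]
Validate using subtree bounds (lo, hi): at each node, require lo < value < hi,
then recurse left with hi=value and right with lo=value.
Preorder trace (stopping at first violation):
  at node 12 with bounds (-inf, +inf): OK
  at node 16 with bounds (-inf, 12): VIOLATION
Node 16 violates its bound: not (-inf < 16 < 12).
Result: Not a valid BST


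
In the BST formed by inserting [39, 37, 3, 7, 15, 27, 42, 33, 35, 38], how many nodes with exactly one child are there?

Tree built from: [39, 37, 3, 7, 15, 27, 42, 33, 35, 38]
Tree (level-order array): [39, 37, 42, 3, 38, None, None, None, 7, None, None, None, 15, None, 27, None, 33, None, 35]
Rule: These are nodes with exactly 1 non-null child.
Per-node child counts:
  node 39: 2 child(ren)
  node 37: 2 child(ren)
  node 3: 1 child(ren)
  node 7: 1 child(ren)
  node 15: 1 child(ren)
  node 27: 1 child(ren)
  node 33: 1 child(ren)
  node 35: 0 child(ren)
  node 38: 0 child(ren)
  node 42: 0 child(ren)
Matching nodes: [3, 7, 15, 27, 33]
Count of nodes with exactly one child: 5


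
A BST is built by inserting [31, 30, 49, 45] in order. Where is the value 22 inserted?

Starting tree (level order): [31, 30, 49, None, None, 45]
Insertion path: 31 -> 30
Result: insert 22 as left child of 30
Final tree (level order): [31, 30, 49, 22, None, 45]


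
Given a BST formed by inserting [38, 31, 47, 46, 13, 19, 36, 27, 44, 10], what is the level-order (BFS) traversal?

Tree insertion order: [38, 31, 47, 46, 13, 19, 36, 27, 44, 10]
Tree (level-order array): [38, 31, 47, 13, 36, 46, None, 10, 19, None, None, 44, None, None, None, None, 27]
BFS from the root, enqueuing left then right child of each popped node:
  queue [38] -> pop 38, enqueue [31, 47], visited so far: [38]
  queue [31, 47] -> pop 31, enqueue [13, 36], visited so far: [38, 31]
  queue [47, 13, 36] -> pop 47, enqueue [46], visited so far: [38, 31, 47]
  queue [13, 36, 46] -> pop 13, enqueue [10, 19], visited so far: [38, 31, 47, 13]
  queue [36, 46, 10, 19] -> pop 36, enqueue [none], visited so far: [38, 31, 47, 13, 36]
  queue [46, 10, 19] -> pop 46, enqueue [44], visited so far: [38, 31, 47, 13, 36, 46]
  queue [10, 19, 44] -> pop 10, enqueue [none], visited so far: [38, 31, 47, 13, 36, 46, 10]
  queue [19, 44] -> pop 19, enqueue [27], visited so far: [38, 31, 47, 13, 36, 46, 10, 19]
  queue [44, 27] -> pop 44, enqueue [none], visited so far: [38, 31, 47, 13, 36, 46, 10, 19, 44]
  queue [27] -> pop 27, enqueue [none], visited so far: [38, 31, 47, 13, 36, 46, 10, 19, 44, 27]
Result: [38, 31, 47, 13, 36, 46, 10, 19, 44, 27]


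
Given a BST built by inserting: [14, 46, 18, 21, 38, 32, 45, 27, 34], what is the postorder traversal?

Tree insertion order: [14, 46, 18, 21, 38, 32, 45, 27, 34]
Tree (level-order array): [14, None, 46, 18, None, None, 21, None, 38, 32, 45, 27, 34]
Postorder traversal: [27, 34, 32, 45, 38, 21, 18, 46, 14]


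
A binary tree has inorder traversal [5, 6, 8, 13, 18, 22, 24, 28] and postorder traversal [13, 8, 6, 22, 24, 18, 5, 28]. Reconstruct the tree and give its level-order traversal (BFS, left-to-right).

Inorder:   [5, 6, 8, 13, 18, 22, 24, 28]
Postorder: [13, 8, 6, 22, 24, 18, 5, 28]
Algorithm: postorder visits root last, so walk postorder right-to-left;
each value is the root of the current inorder slice — split it at that
value, recurse on the right subtree first, then the left.
Recursive splits:
  root=28; inorder splits into left=[5, 6, 8, 13, 18, 22, 24], right=[]
  root=5; inorder splits into left=[], right=[6, 8, 13, 18, 22, 24]
  root=18; inorder splits into left=[6, 8, 13], right=[22, 24]
  root=24; inorder splits into left=[22], right=[]
  root=22; inorder splits into left=[], right=[]
  root=6; inorder splits into left=[], right=[8, 13]
  root=8; inorder splits into left=[], right=[13]
  root=13; inorder splits into left=[], right=[]
Reconstructed level-order: [28, 5, 18, 6, 24, 8, 22, 13]


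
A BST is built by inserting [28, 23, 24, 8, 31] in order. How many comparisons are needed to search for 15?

Search path for 15: 28 -> 23 -> 8
Found: False
Comparisons: 3


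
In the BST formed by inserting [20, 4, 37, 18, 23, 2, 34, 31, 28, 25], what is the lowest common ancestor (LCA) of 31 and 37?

Tree insertion order: [20, 4, 37, 18, 23, 2, 34, 31, 28, 25]
Tree (level-order array): [20, 4, 37, 2, 18, 23, None, None, None, None, None, None, 34, 31, None, 28, None, 25]
In a BST, the LCA of p=31, q=37 is the first node v on the
root-to-leaf path with p <= v <= q (go left if both < v, right if both > v).
Walk from root:
  at 20: both 31 and 37 > 20, go right
  at 37: 31 <= 37 <= 37, this is the LCA
LCA = 37


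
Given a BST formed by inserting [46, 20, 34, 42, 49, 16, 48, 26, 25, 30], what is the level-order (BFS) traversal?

Tree insertion order: [46, 20, 34, 42, 49, 16, 48, 26, 25, 30]
Tree (level-order array): [46, 20, 49, 16, 34, 48, None, None, None, 26, 42, None, None, 25, 30]
BFS from the root, enqueuing left then right child of each popped node:
  queue [46] -> pop 46, enqueue [20, 49], visited so far: [46]
  queue [20, 49] -> pop 20, enqueue [16, 34], visited so far: [46, 20]
  queue [49, 16, 34] -> pop 49, enqueue [48], visited so far: [46, 20, 49]
  queue [16, 34, 48] -> pop 16, enqueue [none], visited so far: [46, 20, 49, 16]
  queue [34, 48] -> pop 34, enqueue [26, 42], visited so far: [46, 20, 49, 16, 34]
  queue [48, 26, 42] -> pop 48, enqueue [none], visited so far: [46, 20, 49, 16, 34, 48]
  queue [26, 42] -> pop 26, enqueue [25, 30], visited so far: [46, 20, 49, 16, 34, 48, 26]
  queue [42, 25, 30] -> pop 42, enqueue [none], visited so far: [46, 20, 49, 16, 34, 48, 26, 42]
  queue [25, 30] -> pop 25, enqueue [none], visited so far: [46, 20, 49, 16, 34, 48, 26, 42, 25]
  queue [30] -> pop 30, enqueue [none], visited so far: [46, 20, 49, 16, 34, 48, 26, 42, 25, 30]
Result: [46, 20, 49, 16, 34, 48, 26, 42, 25, 30]


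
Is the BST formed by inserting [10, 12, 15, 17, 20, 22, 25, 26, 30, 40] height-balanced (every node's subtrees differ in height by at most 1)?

Tree (level-order array): [10, None, 12, None, 15, None, 17, None, 20, None, 22, None, 25, None, 26, None, 30, None, 40]
Definition: a tree is height-balanced if, at every node, |h(left) - h(right)| <= 1 (empty subtree has height -1).
Bottom-up per-node check:
  node 40: h_left=-1, h_right=-1, diff=0 [OK], height=0
  node 30: h_left=-1, h_right=0, diff=1 [OK], height=1
  node 26: h_left=-1, h_right=1, diff=2 [FAIL (|-1-1|=2 > 1)], height=2
  node 25: h_left=-1, h_right=2, diff=3 [FAIL (|-1-2|=3 > 1)], height=3
  node 22: h_left=-1, h_right=3, diff=4 [FAIL (|-1-3|=4 > 1)], height=4
  node 20: h_left=-1, h_right=4, diff=5 [FAIL (|-1-4|=5 > 1)], height=5
  node 17: h_left=-1, h_right=5, diff=6 [FAIL (|-1-5|=6 > 1)], height=6
  node 15: h_left=-1, h_right=6, diff=7 [FAIL (|-1-6|=7 > 1)], height=7
  node 12: h_left=-1, h_right=7, diff=8 [FAIL (|-1-7|=8 > 1)], height=8
  node 10: h_left=-1, h_right=8, diff=9 [FAIL (|-1-8|=9 > 1)], height=9
Node 26 violates the condition: |-1 - 1| = 2 > 1.
Result: Not balanced


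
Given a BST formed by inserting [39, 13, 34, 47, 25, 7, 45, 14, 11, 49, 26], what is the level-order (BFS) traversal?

Tree insertion order: [39, 13, 34, 47, 25, 7, 45, 14, 11, 49, 26]
Tree (level-order array): [39, 13, 47, 7, 34, 45, 49, None, 11, 25, None, None, None, None, None, None, None, 14, 26]
BFS from the root, enqueuing left then right child of each popped node:
  queue [39] -> pop 39, enqueue [13, 47], visited so far: [39]
  queue [13, 47] -> pop 13, enqueue [7, 34], visited so far: [39, 13]
  queue [47, 7, 34] -> pop 47, enqueue [45, 49], visited so far: [39, 13, 47]
  queue [7, 34, 45, 49] -> pop 7, enqueue [11], visited so far: [39, 13, 47, 7]
  queue [34, 45, 49, 11] -> pop 34, enqueue [25], visited so far: [39, 13, 47, 7, 34]
  queue [45, 49, 11, 25] -> pop 45, enqueue [none], visited so far: [39, 13, 47, 7, 34, 45]
  queue [49, 11, 25] -> pop 49, enqueue [none], visited so far: [39, 13, 47, 7, 34, 45, 49]
  queue [11, 25] -> pop 11, enqueue [none], visited so far: [39, 13, 47, 7, 34, 45, 49, 11]
  queue [25] -> pop 25, enqueue [14, 26], visited so far: [39, 13, 47, 7, 34, 45, 49, 11, 25]
  queue [14, 26] -> pop 14, enqueue [none], visited so far: [39, 13, 47, 7, 34, 45, 49, 11, 25, 14]
  queue [26] -> pop 26, enqueue [none], visited so far: [39, 13, 47, 7, 34, 45, 49, 11, 25, 14, 26]
Result: [39, 13, 47, 7, 34, 45, 49, 11, 25, 14, 26]


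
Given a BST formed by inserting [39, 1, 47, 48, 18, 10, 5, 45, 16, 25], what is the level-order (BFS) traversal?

Tree insertion order: [39, 1, 47, 48, 18, 10, 5, 45, 16, 25]
Tree (level-order array): [39, 1, 47, None, 18, 45, 48, 10, 25, None, None, None, None, 5, 16]
BFS from the root, enqueuing left then right child of each popped node:
  queue [39] -> pop 39, enqueue [1, 47], visited so far: [39]
  queue [1, 47] -> pop 1, enqueue [18], visited so far: [39, 1]
  queue [47, 18] -> pop 47, enqueue [45, 48], visited so far: [39, 1, 47]
  queue [18, 45, 48] -> pop 18, enqueue [10, 25], visited so far: [39, 1, 47, 18]
  queue [45, 48, 10, 25] -> pop 45, enqueue [none], visited so far: [39, 1, 47, 18, 45]
  queue [48, 10, 25] -> pop 48, enqueue [none], visited so far: [39, 1, 47, 18, 45, 48]
  queue [10, 25] -> pop 10, enqueue [5, 16], visited so far: [39, 1, 47, 18, 45, 48, 10]
  queue [25, 5, 16] -> pop 25, enqueue [none], visited so far: [39, 1, 47, 18, 45, 48, 10, 25]
  queue [5, 16] -> pop 5, enqueue [none], visited so far: [39, 1, 47, 18, 45, 48, 10, 25, 5]
  queue [16] -> pop 16, enqueue [none], visited so far: [39, 1, 47, 18, 45, 48, 10, 25, 5, 16]
Result: [39, 1, 47, 18, 45, 48, 10, 25, 5, 16]


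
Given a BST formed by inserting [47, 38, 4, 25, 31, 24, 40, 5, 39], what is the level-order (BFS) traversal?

Tree insertion order: [47, 38, 4, 25, 31, 24, 40, 5, 39]
Tree (level-order array): [47, 38, None, 4, 40, None, 25, 39, None, 24, 31, None, None, 5]
BFS from the root, enqueuing left then right child of each popped node:
  queue [47] -> pop 47, enqueue [38], visited so far: [47]
  queue [38] -> pop 38, enqueue [4, 40], visited so far: [47, 38]
  queue [4, 40] -> pop 4, enqueue [25], visited so far: [47, 38, 4]
  queue [40, 25] -> pop 40, enqueue [39], visited so far: [47, 38, 4, 40]
  queue [25, 39] -> pop 25, enqueue [24, 31], visited so far: [47, 38, 4, 40, 25]
  queue [39, 24, 31] -> pop 39, enqueue [none], visited so far: [47, 38, 4, 40, 25, 39]
  queue [24, 31] -> pop 24, enqueue [5], visited so far: [47, 38, 4, 40, 25, 39, 24]
  queue [31, 5] -> pop 31, enqueue [none], visited so far: [47, 38, 4, 40, 25, 39, 24, 31]
  queue [5] -> pop 5, enqueue [none], visited so far: [47, 38, 4, 40, 25, 39, 24, 31, 5]
Result: [47, 38, 4, 40, 25, 39, 24, 31, 5]


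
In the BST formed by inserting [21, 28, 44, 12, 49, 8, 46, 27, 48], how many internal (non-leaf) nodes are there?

Tree built from: [21, 28, 44, 12, 49, 8, 46, 27, 48]
Tree (level-order array): [21, 12, 28, 8, None, 27, 44, None, None, None, None, None, 49, 46, None, None, 48]
Rule: An internal node has at least one child.
Per-node child counts:
  node 21: 2 child(ren)
  node 12: 1 child(ren)
  node 8: 0 child(ren)
  node 28: 2 child(ren)
  node 27: 0 child(ren)
  node 44: 1 child(ren)
  node 49: 1 child(ren)
  node 46: 1 child(ren)
  node 48: 0 child(ren)
Matching nodes: [21, 12, 28, 44, 49, 46]
Count of internal (non-leaf) nodes: 6


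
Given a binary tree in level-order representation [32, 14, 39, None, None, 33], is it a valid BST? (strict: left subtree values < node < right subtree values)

Level-order array: [32, 14, 39, None, None, 33]
Validate using subtree bounds (lo, hi): at each node, require lo < value < hi,
then recurse left with hi=value and right with lo=value.
Preorder trace (stopping at first violation):
  at node 32 with bounds (-inf, +inf): OK
  at node 14 with bounds (-inf, 32): OK
  at node 39 with bounds (32, +inf): OK
  at node 33 with bounds (32, 39): OK
No violation found at any node.
Result: Valid BST


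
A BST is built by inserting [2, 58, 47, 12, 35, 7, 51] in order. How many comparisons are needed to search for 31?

Search path for 31: 2 -> 58 -> 47 -> 12 -> 35
Found: False
Comparisons: 5


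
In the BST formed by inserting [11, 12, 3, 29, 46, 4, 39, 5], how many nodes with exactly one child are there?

Tree built from: [11, 12, 3, 29, 46, 4, 39, 5]
Tree (level-order array): [11, 3, 12, None, 4, None, 29, None, 5, None, 46, None, None, 39]
Rule: These are nodes with exactly 1 non-null child.
Per-node child counts:
  node 11: 2 child(ren)
  node 3: 1 child(ren)
  node 4: 1 child(ren)
  node 5: 0 child(ren)
  node 12: 1 child(ren)
  node 29: 1 child(ren)
  node 46: 1 child(ren)
  node 39: 0 child(ren)
Matching nodes: [3, 4, 12, 29, 46]
Count of nodes with exactly one child: 5


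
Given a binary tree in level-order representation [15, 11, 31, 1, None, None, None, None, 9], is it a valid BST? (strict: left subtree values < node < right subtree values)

Level-order array: [15, 11, 31, 1, None, None, None, None, 9]
Validate using subtree bounds (lo, hi): at each node, require lo < value < hi,
then recurse left with hi=value and right with lo=value.
Preorder trace (stopping at first violation):
  at node 15 with bounds (-inf, +inf): OK
  at node 11 with bounds (-inf, 15): OK
  at node 1 with bounds (-inf, 11): OK
  at node 9 with bounds (1, 11): OK
  at node 31 with bounds (15, +inf): OK
No violation found at any node.
Result: Valid BST


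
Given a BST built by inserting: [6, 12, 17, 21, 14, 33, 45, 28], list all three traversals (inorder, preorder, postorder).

Tree insertion order: [6, 12, 17, 21, 14, 33, 45, 28]
Tree (level-order array): [6, None, 12, None, 17, 14, 21, None, None, None, 33, 28, 45]
Inorder (L, root, R): [6, 12, 14, 17, 21, 28, 33, 45]
Preorder (root, L, R): [6, 12, 17, 14, 21, 33, 28, 45]
Postorder (L, R, root): [14, 28, 45, 33, 21, 17, 12, 6]


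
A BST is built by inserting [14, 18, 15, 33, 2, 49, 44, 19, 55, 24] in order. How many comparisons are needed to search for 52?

Search path for 52: 14 -> 18 -> 33 -> 49 -> 55
Found: False
Comparisons: 5


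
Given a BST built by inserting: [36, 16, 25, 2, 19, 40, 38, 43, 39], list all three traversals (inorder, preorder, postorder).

Tree insertion order: [36, 16, 25, 2, 19, 40, 38, 43, 39]
Tree (level-order array): [36, 16, 40, 2, 25, 38, 43, None, None, 19, None, None, 39]
Inorder (L, root, R): [2, 16, 19, 25, 36, 38, 39, 40, 43]
Preorder (root, L, R): [36, 16, 2, 25, 19, 40, 38, 39, 43]
Postorder (L, R, root): [2, 19, 25, 16, 39, 38, 43, 40, 36]


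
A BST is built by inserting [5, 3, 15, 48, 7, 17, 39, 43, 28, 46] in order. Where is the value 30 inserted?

Starting tree (level order): [5, 3, 15, None, None, 7, 48, None, None, 17, None, None, 39, 28, 43, None, None, None, 46]
Insertion path: 5 -> 15 -> 48 -> 17 -> 39 -> 28
Result: insert 30 as right child of 28
Final tree (level order): [5, 3, 15, None, None, 7, 48, None, None, 17, None, None, 39, 28, 43, None, 30, None, 46]


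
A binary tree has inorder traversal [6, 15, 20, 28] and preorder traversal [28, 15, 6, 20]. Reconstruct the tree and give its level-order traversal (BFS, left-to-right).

Inorder:  [6, 15, 20, 28]
Preorder: [28, 15, 6, 20]
Algorithm: preorder visits root first, so consume preorder in order;
for each root, split the current inorder slice at that value into
left-subtree inorder and right-subtree inorder, then recurse.
Recursive splits:
  root=28; inorder splits into left=[6, 15, 20], right=[]
  root=15; inorder splits into left=[6], right=[20]
  root=6; inorder splits into left=[], right=[]
  root=20; inorder splits into left=[], right=[]
Reconstructed level-order: [28, 15, 6, 20]


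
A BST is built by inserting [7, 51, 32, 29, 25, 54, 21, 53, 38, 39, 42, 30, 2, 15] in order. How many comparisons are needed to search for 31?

Search path for 31: 7 -> 51 -> 32 -> 29 -> 30
Found: False
Comparisons: 5


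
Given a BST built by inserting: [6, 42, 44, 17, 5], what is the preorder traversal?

Tree insertion order: [6, 42, 44, 17, 5]
Tree (level-order array): [6, 5, 42, None, None, 17, 44]
Preorder traversal: [6, 5, 42, 17, 44]


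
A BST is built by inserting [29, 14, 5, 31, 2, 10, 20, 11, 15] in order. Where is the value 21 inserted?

Starting tree (level order): [29, 14, 31, 5, 20, None, None, 2, 10, 15, None, None, None, None, 11]
Insertion path: 29 -> 14 -> 20
Result: insert 21 as right child of 20
Final tree (level order): [29, 14, 31, 5, 20, None, None, 2, 10, 15, 21, None, None, None, 11]


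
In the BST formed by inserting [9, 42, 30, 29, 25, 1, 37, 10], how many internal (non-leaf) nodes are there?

Tree built from: [9, 42, 30, 29, 25, 1, 37, 10]
Tree (level-order array): [9, 1, 42, None, None, 30, None, 29, 37, 25, None, None, None, 10]
Rule: An internal node has at least one child.
Per-node child counts:
  node 9: 2 child(ren)
  node 1: 0 child(ren)
  node 42: 1 child(ren)
  node 30: 2 child(ren)
  node 29: 1 child(ren)
  node 25: 1 child(ren)
  node 10: 0 child(ren)
  node 37: 0 child(ren)
Matching nodes: [9, 42, 30, 29, 25]
Count of internal (non-leaf) nodes: 5


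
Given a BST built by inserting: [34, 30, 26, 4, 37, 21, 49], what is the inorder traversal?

Tree insertion order: [34, 30, 26, 4, 37, 21, 49]
Tree (level-order array): [34, 30, 37, 26, None, None, 49, 4, None, None, None, None, 21]
Inorder traversal: [4, 21, 26, 30, 34, 37, 49]


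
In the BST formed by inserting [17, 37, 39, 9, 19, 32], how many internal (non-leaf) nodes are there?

Tree built from: [17, 37, 39, 9, 19, 32]
Tree (level-order array): [17, 9, 37, None, None, 19, 39, None, 32]
Rule: An internal node has at least one child.
Per-node child counts:
  node 17: 2 child(ren)
  node 9: 0 child(ren)
  node 37: 2 child(ren)
  node 19: 1 child(ren)
  node 32: 0 child(ren)
  node 39: 0 child(ren)
Matching nodes: [17, 37, 19]
Count of internal (non-leaf) nodes: 3
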